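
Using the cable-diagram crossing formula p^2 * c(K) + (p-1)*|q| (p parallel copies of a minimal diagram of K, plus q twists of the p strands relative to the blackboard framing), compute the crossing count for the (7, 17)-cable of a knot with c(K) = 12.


Step 1: Each of the c(K) crossings of the companion diagram becomes p*p = p^2 crossings among the p parallel strands, and each of the |q| twists s_1 s_2 ... s_(p-1) adds (p-1) crossings.
  Crossings = p^2 * c(K) + (p-1)*|q|
Step 2: = 7^2 * 12 + (7-1)*17
Step 3: = 49*12 + 6*17
Step 4: = 588 + 102 = 690

690


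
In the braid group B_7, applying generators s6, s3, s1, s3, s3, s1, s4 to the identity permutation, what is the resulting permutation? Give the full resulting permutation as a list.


Starting with identity [1, 2, 3, 4, 5, 6, 7].
Apply generators in sequence:
  After s6: [1, 2, 3, 4, 5, 7, 6]
  After s3: [1, 2, 4, 3, 5, 7, 6]
  After s1: [2, 1, 4, 3, 5, 7, 6]
  After s3: [2, 1, 3, 4, 5, 7, 6]
  After s3: [2, 1, 4, 3, 5, 7, 6]
  After s1: [1, 2, 4, 3, 5, 7, 6]
  After s4: [1, 2, 4, 5, 3, 7, 6]
Final permutation: [1, 2, 4, 5, 3, 7, 6]

[1, 2, 4, 5, 3, 7, 6]


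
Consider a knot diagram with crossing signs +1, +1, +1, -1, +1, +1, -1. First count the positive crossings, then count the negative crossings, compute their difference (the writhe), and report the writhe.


Step 1: Count positive crossings (+1).
Positive crossings: 5
Step 2: Count negative crossings (-1).
Negative crossings: 2
Step 3: Writhe = (positive) - (negative)
w = 5 - 2 = 3
Step 4: |w| = 3, and w is positive

3


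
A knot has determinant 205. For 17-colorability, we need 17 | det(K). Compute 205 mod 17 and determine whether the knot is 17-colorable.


Step 1: A knot is p-colorable if and only if p divides its determinant.
Step 2: Compute 205 mod 17.
205 = 12 * 17 + 1
Step 3: 205 mod 17 = 1
Step 4: The knot is 17-colorable: no

1


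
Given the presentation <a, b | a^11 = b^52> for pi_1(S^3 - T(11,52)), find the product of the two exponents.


The relation is a^11 = b^52.
Product of exponents = 11 * 52
= 572

572


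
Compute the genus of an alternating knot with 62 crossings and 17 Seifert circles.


For alternating knots, g = (c - s + 1)/2.
= (62 - 17 + 1)/2
= 46/2 = 23

23


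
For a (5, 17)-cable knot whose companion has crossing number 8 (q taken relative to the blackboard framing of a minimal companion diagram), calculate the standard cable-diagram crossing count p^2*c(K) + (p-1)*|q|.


Step 1: Each of the c(K) crossings of the companion diagram becomes p*p = p^2 crossings among the p parallel strands, and each of the |q| twists s_1 s_2 ... s_(p-1) adds (p-1) crossings.
  Crossings = p^2 * c(K) + (p-1)*|q|
Step 2: = 5^2 * 8 + (5-1)*17
Step 3: = 25*8 + 4*17
Step 4: = 200 + 68 = 268

268


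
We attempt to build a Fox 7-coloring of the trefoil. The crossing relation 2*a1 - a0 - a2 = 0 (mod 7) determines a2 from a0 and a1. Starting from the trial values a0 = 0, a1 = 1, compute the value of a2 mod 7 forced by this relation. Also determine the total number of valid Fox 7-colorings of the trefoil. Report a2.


Step 1: Apply the given crossing relation 2*a1 - a0 - a2 = 0 (mod 7).
  a2 = 2*a1 - a0 mod 7
  a2 = 2*1 - 0 mod 7
  a2 = 2 - 0 mod 7
  a2 = 2 mod 7 = 2
Step 2: The trefoil has determinant 3.
  Number of Fox p-colorings (p prime) is p^2 if p = 3, else p.
  Since 7 does not divide 3, only trivial (constant) colorings exist.
  (So the trial a0 = 0, a1 = 1 with a0 != a1 does NOT extend to a valid coloring of the whole trefoil: the other two crossing relations require 3*(a1 - a0) = 0 (mod 7), which fails.)
  Total colorings = 7
Step 3: a2 = 2, total Fox 7-colorings = 7

2


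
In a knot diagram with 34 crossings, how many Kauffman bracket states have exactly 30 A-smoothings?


We choose which 30 of 34 crossings get A-smoothings.
C(34, 30) = 34! / (30! * 4!)
= 46376

46376


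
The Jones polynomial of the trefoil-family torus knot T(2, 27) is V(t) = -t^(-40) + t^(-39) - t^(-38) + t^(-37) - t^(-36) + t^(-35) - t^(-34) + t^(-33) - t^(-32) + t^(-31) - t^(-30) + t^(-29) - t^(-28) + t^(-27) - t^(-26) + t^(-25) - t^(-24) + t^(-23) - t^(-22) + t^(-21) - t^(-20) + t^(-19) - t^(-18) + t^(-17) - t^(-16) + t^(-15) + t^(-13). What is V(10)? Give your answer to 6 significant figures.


Substituting t = 10 into V(t) = -t^(-40) + t^(-39) - t^(-38) + t^(-37) - t^(-36) + t^(-35) - t^(-34) + t^(-33) - t^(-32) + t^(-31) - t^(-30) + t^(-29) - t^(-28) + t^(-27) - t^(-26) + t^(-25) - t^(-24) + t^(-23) - t^(-22) + t^(-21) - t^(-20) + t^(-19) - t^(-18) + t^(-17) - t^(-16) + t^(-15) + t^(-13):
  (-)t^(-40) = -1e-40
  (+)t^(-39) = 1e-39
  (-)t^(-38) = -1e-38
  (+)t^(-37) = 1e-37
  (-)t^(-36) = -1e-36
  (+)t^(-35) = 1e-35
  (-)t^(-34) = -1e-34
  (+)t^(-33) = 1e-33
  (-)t^(-32) = -1e-32
  (+)t^(-31) = 1e-31
  (-)t^(-30) = -1e-30
  (+)t^(-29) = 1e-29
  (-)t^(-28) = -1e-28
  (+)t^(-27) = 1e-27
  (-)t^(-26) = -1e-26
  (+)t^(-25) = 1e-25
  (-)t^(-24) = -1e-24
  (+)t^(-23) = 1e-23
  (-)t^(-22) = -1e-22
  (+)t^(-21) = 1e-21
  (-)t^(-20) = -1e-20
  (+)t^(-19) = 1e-19
  (-)t^(-18) = -1e-18
  (+)t^(-17) = 1e-17
  (-)t^(-16) = -1e-16
  (+)t^(-15) = 1e-15
  (+)t^(-13) = 1e-13
Sum = (-1e-40) + (1e-39) + (-1e-38) + (1e-37) + (-1e-36) + (1e-35) + (-1e-34) + (1e-33) + (-1e-32) + (1e-31) + (-1e-30) + (1e-29) + (-1e-28) + (1e-27) + (-1e-26) + (1e-25) + (-1e-24) + (1e-23) + (-1e-22) + (1e-21) + (-1e-20) + (1e-19) + (-1e-18) + (1e-17) + (-1e-16) + (1e-15) + (1e-13)
= 1.009090909e-13
Rounded to 6 significant figures: 1.00909e-13

1.00909e-13


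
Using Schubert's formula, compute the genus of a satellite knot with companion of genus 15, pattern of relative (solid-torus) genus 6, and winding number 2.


Schubert: g(satellite) = g_rel(pattern) + |winding| * g(companion),
where g_rel(pattern) is the genus of the pattern relative to the solid torus.
= 6 + 2 * 15
= 6 + 30 = 36

36


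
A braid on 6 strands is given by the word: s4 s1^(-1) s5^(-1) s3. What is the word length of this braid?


The word length counts the number of generators (including inverses).
Listing each generator: s4, s1^(-1), s5^(-1), s3
There are 4 generators in this braid word.

4


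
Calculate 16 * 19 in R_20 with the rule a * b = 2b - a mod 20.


16 * 19 = 2*19 - 16 mod 20
= 38 - 16 mod 20
= 22 mod 20 = 2

2


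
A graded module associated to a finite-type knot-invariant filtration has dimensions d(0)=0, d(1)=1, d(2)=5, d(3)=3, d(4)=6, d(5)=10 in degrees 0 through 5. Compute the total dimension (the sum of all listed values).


Total dimension = d(0) + d(1) + ... + d(5)
= 0 + 1 + 5 + 3 + 6 + 10
= 25

25


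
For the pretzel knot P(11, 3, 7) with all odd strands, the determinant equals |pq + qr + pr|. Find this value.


Step 1: Compute pq + qr + pr.
pq = 11*3 = 33
qr = 3*7 = 21
pr = 11*7 = 77
pq + qr + pr = 33 + 21 + 77 = 131
Step 2: Take absolute value.
det(P(11,3,7)) = |131| = 131

131


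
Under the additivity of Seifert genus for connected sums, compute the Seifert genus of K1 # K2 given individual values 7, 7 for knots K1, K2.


The Seifert genus is additive under connected sum.
Seifert genus(K1 # K2) = (7) + (7)
= 14

14


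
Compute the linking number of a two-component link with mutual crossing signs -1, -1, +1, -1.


Step 1: Count positive crossings: 1
Step 2: Count negative crossings: 3
Step 3: Sum of signs = 1 - 3 = -2
Step 4: Linking number = sum/2 = -2/2 = -1

-1


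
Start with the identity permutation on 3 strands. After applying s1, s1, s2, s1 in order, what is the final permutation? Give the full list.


Starting with identity [1, 2, 3].
Apply generators in sequence:
  After s1: [2, 1, 3]
  After s1: [1, 2, 3]
  After s2: [1, 3, 2]
  After s1: [3, 1, 2]
Final permutation: [3, 1, 2]

[3, 1, 2]


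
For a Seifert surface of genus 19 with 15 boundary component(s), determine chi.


chi = 2 - 2g - b
= 2 - 2*19 - 15
= 2 - 38 - 15 = -51

-51


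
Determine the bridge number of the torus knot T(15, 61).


The bridge number of T(p,q) is min(p,q).
min(15, 61) = 15

15


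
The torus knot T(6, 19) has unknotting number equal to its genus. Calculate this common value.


For a torus knot T(p,q), both the unknotting number and genus equal (p-1)(q-1)/2.
= (6-1)(19-1)/2
= 5*18/2
= 90/2 = 45

45


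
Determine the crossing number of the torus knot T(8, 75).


For a torus knot T(p, q) with gcd(p,q)=1,
the crossing number is min(p*(q-1), q*(p-1)).
p*(q-1) = 8*74 = 592
q*(p-1) = 75*7 = 525
min(592, 525) = 525

525


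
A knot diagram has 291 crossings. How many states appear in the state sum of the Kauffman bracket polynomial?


Each crossing contributes 2 choices (A-smoothing or B-smoothing).
Total states = 2^291 = 3978585891278293137243057985174566720803649206378781739523711815145275976100267004264448

3978585891278293137243057985174566720803649206378781739523711815145275976100267004264448


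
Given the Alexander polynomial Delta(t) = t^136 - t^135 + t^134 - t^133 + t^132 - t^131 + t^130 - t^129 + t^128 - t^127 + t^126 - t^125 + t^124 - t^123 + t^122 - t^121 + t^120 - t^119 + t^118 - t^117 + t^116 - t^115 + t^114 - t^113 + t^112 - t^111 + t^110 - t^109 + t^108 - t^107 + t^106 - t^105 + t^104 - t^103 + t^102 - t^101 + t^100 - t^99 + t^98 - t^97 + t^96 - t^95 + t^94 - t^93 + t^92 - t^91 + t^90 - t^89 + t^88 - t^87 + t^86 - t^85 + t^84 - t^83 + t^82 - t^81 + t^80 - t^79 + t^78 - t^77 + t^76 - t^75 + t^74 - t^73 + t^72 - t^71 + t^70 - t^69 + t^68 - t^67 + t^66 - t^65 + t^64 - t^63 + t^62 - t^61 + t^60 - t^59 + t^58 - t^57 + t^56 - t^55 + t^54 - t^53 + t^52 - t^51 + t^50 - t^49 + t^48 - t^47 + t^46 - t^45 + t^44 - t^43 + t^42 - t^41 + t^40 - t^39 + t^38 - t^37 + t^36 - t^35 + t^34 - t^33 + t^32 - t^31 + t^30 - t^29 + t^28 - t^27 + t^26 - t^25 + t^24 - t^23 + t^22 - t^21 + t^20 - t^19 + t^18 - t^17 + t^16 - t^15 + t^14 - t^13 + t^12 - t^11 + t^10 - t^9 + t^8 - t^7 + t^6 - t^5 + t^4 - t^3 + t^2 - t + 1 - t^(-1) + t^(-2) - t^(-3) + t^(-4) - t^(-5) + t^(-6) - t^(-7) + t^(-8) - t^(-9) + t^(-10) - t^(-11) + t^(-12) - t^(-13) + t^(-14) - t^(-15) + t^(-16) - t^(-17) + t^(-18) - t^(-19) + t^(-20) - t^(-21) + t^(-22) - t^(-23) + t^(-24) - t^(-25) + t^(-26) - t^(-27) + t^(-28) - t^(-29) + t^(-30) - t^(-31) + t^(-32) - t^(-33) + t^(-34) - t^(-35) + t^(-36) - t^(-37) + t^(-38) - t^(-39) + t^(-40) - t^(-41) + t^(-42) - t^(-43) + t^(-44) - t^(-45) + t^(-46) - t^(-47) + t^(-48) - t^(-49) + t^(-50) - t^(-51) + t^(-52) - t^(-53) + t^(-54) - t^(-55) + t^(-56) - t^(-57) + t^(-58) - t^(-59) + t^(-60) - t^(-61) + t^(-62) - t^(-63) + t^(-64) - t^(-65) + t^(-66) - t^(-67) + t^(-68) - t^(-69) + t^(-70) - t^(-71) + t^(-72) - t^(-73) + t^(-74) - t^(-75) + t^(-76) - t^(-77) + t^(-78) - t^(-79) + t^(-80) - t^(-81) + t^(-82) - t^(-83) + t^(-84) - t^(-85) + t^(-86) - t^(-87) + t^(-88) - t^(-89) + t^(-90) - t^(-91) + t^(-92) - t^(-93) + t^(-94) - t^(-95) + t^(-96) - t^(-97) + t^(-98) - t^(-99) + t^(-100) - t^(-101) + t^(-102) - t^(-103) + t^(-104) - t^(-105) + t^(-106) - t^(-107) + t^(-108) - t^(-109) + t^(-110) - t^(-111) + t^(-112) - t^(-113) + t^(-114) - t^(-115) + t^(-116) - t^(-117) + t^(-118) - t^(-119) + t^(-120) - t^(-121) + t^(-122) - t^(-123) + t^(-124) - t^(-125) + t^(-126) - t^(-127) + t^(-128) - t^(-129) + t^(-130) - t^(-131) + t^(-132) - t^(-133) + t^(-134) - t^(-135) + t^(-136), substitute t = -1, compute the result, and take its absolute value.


Step 1: The polynomial has 273 terms with alternating signs, exponents from 136 down to -136.
Step 2: Substitute t = -1. The i-th term has coefficient (-1)^i and exponent (m-i),
  so its value is (-1)^i * (-1)^(m-i) = (-1)^m = 1 for every i.
Step 3: All 273 terms equal 1, so Delta(-1) = 273 * (1) = 273
Step 4: |Delta(-1)| = 273

273


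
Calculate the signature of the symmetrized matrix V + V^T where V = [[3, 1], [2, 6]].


Step 1: V + V^T = [[6, 3], [3, 12]]
Step 2: trace = 18, det = 63
Step 3: Discriminant = 18^2 - 4*63 = 72
Step 4: Eigenvalues: 13.2426, 4.75736
Step 5: Signature = (# positive eigenvalues) - (# negative eigenvalues) = 2

2


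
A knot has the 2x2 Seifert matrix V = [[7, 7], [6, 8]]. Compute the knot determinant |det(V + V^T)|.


Step 1: Form V + V^T where V = [[7, 7], [6, 8]]
  V^T = [[7, 6], [7, 8]]
  V + V^T = [[14, 13], [13, 16]]
Step 2: det(V + V^T) = 14*16 - 13*13
  = 224 - 169 = 55
Step 3: Knot determinant = |det(V + V^T)| = |55| = 55

55


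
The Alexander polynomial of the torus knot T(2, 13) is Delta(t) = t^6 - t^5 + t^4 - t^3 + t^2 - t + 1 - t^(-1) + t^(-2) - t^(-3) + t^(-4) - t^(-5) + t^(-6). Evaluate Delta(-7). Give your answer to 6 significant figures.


Substituting t = -7 into Delta(t) = t^6 - t^5 + t^4 - t^3 + t^2 - t + 1 - t^(-1) + t^(-2) - t^(-3) + t^(-4) - t^(-5) + t^(-6):
Term values: (117649) + (16807) + (2401) + (343) + (49) + (7) + (1) + (0.142857) + (0.0204082) + (0.00291545) + (0.000416493) + (5.9499e-05) + (8.49986e-06)
Sum = 137257.1667
Rounded to 6 significant figures: 137257

137257


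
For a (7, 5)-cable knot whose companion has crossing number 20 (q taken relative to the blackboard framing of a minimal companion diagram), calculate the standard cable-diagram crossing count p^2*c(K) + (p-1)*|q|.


Step 1: Each of the c(K) crossings of the companion diagram becomes p*p = p^2 crossings among the p parallel strands, and each of the |q| twists s_1 s_2 ... s_(p-1) adds (p-1) crossings.
  Crossings = p^2 * c(K) + (p-1)*|q|
Step 2: = 7^2 * 20 + (7-1)*5
Step 3: = 49*20 + 6*5
Step 4: = 980 + 30 = 1010

1010


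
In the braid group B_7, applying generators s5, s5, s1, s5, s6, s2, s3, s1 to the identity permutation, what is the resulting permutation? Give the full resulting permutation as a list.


Starting with identity [1, 2, 3, 4, 5, 6, 7].
Apply generators in sequence:
  After s5: [1, 2, 3, 4, 6, 5, 7]
  After s5: [1, 2, 3, 4, 5, 6, 7]
  After s1: [2, 1, 3, 4, 5, 6, 7]
  After s5: [2, 1, 3, 4, 6, 5, 7]
  After s6: [2, 1, 3, 4, 6, 7, 5]
  After s2: [2, 3, 1, 4, 6, 7, 5]
  After s3: [2, 3, 4, 1, 6, 7, 5]
  After s1: [3, 2, 4, 1, 6, 7, 5]
Final permutation: [3, 2, 4, 1, 6, 7, 5]

[3, 2, 4, 1, 6, 7, 5]


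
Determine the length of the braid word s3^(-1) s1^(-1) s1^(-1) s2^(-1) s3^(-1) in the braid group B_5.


The word length counts the number of generators (including inverses).
Listing each generator: s3^(-1), s1^(-1), s1^(-1), s2^(-1), s3^(-1)
There are 5 generators in this braid word.

5


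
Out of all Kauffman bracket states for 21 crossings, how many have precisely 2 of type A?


We choose which 2 of 21 crossings get A-smoothings.
C(21, 2) = 21! / (2! * 19!)
= 210

210


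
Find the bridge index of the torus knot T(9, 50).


The bridge number of T(p,q) is min(p,q).
min(9, 50) = 9

9


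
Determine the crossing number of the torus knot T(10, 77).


For a torus knot T(p, q) with gcd(p,q)=1,
the crossing number is min(p*(q-1), q*(p-1)).
p*(q-1) = 10*76 = 760
q*(p-1) = 77*9 = 693
min(760, 693) = 693

693


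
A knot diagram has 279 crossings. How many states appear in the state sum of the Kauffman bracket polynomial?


Each crossing contributes 2 choices (A-smoothing or B-smoothing).
Total states = 2^279 = 971334446112864535459730953411759453321203419526069760625906204869452142602604249088

971334446112864535459730953411759453321203419526069760625906204869452142602604249088


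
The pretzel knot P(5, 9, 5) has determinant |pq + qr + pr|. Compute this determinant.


Step 1: Compute pq + qr + pr.
pq = 5*9 = 45
qr = 9*5 = 45
pr = 5*5 = 25
pq + qr + pr = 45 + 45 + 25 = 115
Step 2: Take absolute value.
det(P(5,9,5)) = |115| = 115

115


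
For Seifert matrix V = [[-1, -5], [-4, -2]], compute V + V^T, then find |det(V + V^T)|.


Step 1: Form V + V^T where V = [[-1, -5], [-4, -2]]
  V^T = [[-1, -4], [-5, -2]]
  V + V^T = [[-2, -9], [-9, -4]]
Step 2: det(V + V^T) = (-2)*(-4) - (-9)*(-9)
  = 8 - 81 = -73
Step 3: Knot determinant = |det(V + V^T)| = |-73| = 73

73


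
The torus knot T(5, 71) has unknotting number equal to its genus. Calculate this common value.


For a torus knot T(p,q), both the unknotting number and genus equal (p-1)(q-1)/2.
= (5-1)(71-1)/2
= 4*70/2
= 280/2 = 140

140


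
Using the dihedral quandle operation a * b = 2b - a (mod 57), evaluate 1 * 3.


1 * 3 = 2*3 - 1 mod 57
= 6 - 1 mod 57
= 5 mod 57 = 5

5


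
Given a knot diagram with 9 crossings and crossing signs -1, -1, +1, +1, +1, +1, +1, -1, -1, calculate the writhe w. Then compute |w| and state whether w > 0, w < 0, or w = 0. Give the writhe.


Step 1: Count positive crossings (+1).
Positive crossings: 5
Step 2: Count negative crossings (-1).
Negative crossings: 4
Step 3: Writhe = (positive) - (negative)
w = 5 - 4 = 1
Step 4: |w| = 1, and w is positive

1


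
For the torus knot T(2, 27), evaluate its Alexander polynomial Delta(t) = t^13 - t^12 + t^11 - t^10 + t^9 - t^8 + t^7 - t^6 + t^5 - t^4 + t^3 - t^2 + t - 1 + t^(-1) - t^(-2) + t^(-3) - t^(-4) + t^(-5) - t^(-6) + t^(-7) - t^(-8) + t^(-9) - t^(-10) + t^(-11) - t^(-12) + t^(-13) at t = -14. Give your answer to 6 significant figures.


Substituting t = -14 into Delta(t) = t^13 - t^12 + t^11 - t^10 + t^9 - t^8 + t^7 - t^6 + t^5 - t^4 + t^3 - t^2 + t - 1 + t^(-1) - t^(-2) + t^(-3) - t^(-4) + t^(-5) - t^(-6) + t^(-7) - t^(-8) + t^(-9) - t^(-10) + t^(-11) - t^(-12) + t^(-13):
Term values: (-793714773254144) + (-56693912375296) + (-4049565169664) + (-289254654976) + (-20661046784) + (-1475789056) + (-105413504) + (-7529536) + (-537824) + (-38416) + (-2744) + (-196) + (-14) + (-1) + (-0.0714286) + (-0.00510204) + (-0.000364431) + (-2.60308e-05) + (-1.85934e-06) + (-1.3281e-07) + (-9.48645e-09) + (-6.77604e-10) + (-4.84003e-11) + (-3.45716e-12) + (-2.4694e-13) + (-1.76386e-14) + (-1.2599e-15)
Sum = -8.547697558e+14
Rounded to 6 significant figures: -8.5477e+14

-8.5477e+14


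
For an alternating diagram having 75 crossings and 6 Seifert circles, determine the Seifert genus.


For alternating knots, g = (c - s + 1)/2.
= (75 - 6 + 1)/2
= 70/2 = 35

35


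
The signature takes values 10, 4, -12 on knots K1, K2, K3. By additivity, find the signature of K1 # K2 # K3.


The signature is additive under connected sum.
signature(K1 # K2 # K3) = (10) + (4) + (-12)
= 2

2


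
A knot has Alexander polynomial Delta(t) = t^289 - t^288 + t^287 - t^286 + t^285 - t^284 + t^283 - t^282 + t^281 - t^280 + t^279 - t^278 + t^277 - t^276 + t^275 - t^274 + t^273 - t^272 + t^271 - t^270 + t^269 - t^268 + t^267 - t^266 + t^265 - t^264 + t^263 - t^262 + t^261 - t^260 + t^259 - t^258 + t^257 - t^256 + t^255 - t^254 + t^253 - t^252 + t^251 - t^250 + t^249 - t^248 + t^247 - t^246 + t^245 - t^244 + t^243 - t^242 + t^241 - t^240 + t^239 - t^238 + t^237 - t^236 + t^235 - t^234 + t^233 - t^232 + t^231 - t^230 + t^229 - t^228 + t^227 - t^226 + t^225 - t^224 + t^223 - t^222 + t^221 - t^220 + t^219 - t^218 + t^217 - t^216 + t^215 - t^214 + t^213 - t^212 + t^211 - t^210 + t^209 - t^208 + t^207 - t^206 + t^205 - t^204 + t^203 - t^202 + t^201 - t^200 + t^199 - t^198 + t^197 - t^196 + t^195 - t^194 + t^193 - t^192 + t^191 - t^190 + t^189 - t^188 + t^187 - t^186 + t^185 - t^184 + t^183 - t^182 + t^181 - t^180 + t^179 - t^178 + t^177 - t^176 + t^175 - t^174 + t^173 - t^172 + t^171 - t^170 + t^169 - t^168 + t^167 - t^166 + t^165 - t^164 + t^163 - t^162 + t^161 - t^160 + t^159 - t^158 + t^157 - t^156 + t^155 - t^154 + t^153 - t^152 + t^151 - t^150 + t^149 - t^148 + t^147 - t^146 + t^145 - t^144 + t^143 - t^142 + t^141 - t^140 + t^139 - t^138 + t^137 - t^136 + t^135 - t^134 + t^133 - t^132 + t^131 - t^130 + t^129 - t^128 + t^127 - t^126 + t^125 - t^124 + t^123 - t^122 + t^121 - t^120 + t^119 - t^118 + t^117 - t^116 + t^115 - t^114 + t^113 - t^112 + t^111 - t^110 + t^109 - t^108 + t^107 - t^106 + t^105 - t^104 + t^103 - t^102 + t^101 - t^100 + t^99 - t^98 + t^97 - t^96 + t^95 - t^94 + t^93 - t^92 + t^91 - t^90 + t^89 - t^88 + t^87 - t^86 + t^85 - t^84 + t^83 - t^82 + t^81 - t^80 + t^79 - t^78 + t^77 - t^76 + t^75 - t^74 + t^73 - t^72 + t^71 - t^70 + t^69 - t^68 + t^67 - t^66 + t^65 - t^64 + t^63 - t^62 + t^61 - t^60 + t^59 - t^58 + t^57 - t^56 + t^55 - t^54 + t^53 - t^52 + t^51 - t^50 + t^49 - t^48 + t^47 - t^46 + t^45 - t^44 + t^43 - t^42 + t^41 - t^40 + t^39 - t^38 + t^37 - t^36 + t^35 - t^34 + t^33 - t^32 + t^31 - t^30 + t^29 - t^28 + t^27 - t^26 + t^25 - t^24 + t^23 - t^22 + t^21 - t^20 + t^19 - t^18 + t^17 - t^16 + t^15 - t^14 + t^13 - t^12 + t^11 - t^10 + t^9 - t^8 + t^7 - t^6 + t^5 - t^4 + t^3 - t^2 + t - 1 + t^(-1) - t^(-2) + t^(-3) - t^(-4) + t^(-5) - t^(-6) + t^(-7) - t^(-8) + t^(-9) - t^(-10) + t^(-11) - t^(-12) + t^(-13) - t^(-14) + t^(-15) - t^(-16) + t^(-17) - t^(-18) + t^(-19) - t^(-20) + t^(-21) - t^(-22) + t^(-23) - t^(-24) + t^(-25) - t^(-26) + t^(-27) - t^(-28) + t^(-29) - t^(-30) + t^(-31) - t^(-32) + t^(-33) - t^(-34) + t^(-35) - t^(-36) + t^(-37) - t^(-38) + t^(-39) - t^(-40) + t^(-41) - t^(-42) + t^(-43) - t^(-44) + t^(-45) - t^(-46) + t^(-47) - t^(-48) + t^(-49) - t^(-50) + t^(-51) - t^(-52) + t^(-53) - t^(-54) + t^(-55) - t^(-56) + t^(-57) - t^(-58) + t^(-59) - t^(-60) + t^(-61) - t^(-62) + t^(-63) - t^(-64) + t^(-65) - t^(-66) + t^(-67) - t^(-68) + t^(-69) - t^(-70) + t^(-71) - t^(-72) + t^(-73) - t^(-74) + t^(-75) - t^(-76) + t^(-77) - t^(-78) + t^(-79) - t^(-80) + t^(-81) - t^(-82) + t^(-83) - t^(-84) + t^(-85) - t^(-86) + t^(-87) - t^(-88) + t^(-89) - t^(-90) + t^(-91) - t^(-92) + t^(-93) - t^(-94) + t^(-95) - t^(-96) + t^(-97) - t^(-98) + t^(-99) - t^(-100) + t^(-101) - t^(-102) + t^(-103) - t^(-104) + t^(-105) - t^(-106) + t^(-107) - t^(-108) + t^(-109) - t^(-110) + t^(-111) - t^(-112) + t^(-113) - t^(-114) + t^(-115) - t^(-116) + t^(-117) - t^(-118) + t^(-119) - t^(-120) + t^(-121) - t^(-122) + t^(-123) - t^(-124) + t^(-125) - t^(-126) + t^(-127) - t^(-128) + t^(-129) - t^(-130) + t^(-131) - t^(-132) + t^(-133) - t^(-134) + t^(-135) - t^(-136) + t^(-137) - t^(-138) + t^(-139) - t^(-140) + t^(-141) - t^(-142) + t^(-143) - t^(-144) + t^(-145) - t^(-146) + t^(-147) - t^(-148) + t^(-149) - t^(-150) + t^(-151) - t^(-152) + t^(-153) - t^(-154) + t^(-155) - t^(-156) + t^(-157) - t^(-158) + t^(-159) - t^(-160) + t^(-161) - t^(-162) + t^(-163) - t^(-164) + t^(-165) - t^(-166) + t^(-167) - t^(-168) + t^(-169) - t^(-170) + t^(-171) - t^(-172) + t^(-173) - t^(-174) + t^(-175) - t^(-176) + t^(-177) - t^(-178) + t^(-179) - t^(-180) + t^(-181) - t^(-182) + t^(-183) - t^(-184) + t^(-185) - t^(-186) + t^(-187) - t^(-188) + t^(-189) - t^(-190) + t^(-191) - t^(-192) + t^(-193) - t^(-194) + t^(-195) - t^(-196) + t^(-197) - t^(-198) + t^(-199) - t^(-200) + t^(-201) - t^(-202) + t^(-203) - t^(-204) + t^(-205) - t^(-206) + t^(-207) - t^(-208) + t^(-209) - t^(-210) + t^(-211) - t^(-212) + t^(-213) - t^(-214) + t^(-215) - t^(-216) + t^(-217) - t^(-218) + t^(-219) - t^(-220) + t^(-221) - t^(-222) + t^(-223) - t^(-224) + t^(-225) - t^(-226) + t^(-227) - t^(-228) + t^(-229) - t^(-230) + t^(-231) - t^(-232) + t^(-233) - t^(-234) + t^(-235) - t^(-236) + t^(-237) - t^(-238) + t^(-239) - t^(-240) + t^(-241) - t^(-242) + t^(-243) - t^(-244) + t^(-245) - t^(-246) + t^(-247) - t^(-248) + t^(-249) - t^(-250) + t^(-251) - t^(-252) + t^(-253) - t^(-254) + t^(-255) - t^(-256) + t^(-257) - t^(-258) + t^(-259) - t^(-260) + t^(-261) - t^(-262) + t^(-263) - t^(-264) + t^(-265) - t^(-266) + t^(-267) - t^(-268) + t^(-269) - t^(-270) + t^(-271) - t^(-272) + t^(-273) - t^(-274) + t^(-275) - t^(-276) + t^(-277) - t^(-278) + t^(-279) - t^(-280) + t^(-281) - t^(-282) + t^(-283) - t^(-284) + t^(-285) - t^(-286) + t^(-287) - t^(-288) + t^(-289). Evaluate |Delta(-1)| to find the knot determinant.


Step 1: The polynomial has 579 terms with alternating signs, exponents from 289 down to -289.
Step 2: Substitute t = -1. The i-th term has coefficient (-1)^i and exponent (m-i),
  so its value is (-1)^i * (-1)^(m-i) = (-1)^m = -1 for every i.
Step 3: All 579 terms equal -1, so Delta(-1) = 579 * (-1) = -579
Step 4: |Delta(-1)| = 579

579


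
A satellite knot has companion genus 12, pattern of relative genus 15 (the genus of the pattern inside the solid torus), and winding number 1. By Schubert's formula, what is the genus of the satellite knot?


Schubert: g(satellite) = g_rel(pattern) + |winding| * g(companion),
where g_rel(pattern) is the genus of the pattern relative to the solid torus.
= 15 + 1 * 12
= 15 + 12 = 27

27


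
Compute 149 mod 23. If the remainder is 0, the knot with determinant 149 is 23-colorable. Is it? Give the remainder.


Step 1: A knot is p-colorable if and only if p divides its determinant.
Step 2: Compute 149 mod 23.
149 = 6 * 23 + 11
Step 3: 149 mod 23 = 11
Step 4: The knot is 23-colorable: no

11


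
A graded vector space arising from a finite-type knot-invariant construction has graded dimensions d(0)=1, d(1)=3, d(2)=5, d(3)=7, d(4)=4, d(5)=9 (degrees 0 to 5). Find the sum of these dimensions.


Total dimension = d(0) + d(1) + ... + d(5)
= 1 + 3 + 5 + 7 + 4 + 9
= 29

29


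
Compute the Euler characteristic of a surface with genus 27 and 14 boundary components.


chi = 2 - 2g - b
= 2 - 2*27 - 14
= 2 - 54 - 14 = -66

-66


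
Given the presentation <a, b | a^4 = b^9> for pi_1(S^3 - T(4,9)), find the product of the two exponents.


The relation is a^4 = b^9.
Product of exponents = 4 * 9
= 36

36


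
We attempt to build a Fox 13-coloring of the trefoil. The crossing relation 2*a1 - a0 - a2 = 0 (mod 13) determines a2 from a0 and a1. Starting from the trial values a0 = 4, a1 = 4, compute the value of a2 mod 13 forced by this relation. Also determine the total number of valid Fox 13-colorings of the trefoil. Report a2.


Step 1: Apply the given crossing relation 2*a1 - a0 - a2 = 0 (mod 13).
  a2 = 2*a1 - a0 mod 13
  a2 = 2*4 - 4 mod 13
  a2 = 8 - 4 mod 13
  a2 = 4 mod 13 = 4
Step 2: The trefoil has determinant 3.
  Number of Fox p-colorings (p prime) is p^2 if p = 3, else p.
  Since 13 does not divide 3, only trivial (constant) colorings exist.
  (Here a0 = a1 = a2 = 4, the constant coloring, which is valid.)
  Total colorings = 13
Step 3: a2 = 4, total Fox 13-colorings = 13

4


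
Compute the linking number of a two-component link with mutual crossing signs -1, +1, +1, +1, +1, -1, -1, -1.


Step 1: Count positive crossings: 4
Step 2: Count negative crossings: 4
Step 3: Sum of signs = 4 - 4 = 0
Step 4: Linking number = sum/2 = 0/2 = 0

0


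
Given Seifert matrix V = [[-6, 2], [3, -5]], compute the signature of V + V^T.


Step 1: V + V^T = [[-12, 5], [5, -10]]
Step 2: trace = -22, det = 95
Step 3: Discriminant = (-22)^2 - 4*95 = 104
Step 4: Eigenvalues: -5.90098, -16.099
Step 5: Signature = (# positive eigenvalues) - (# negative eigenvalues) = -2

-2


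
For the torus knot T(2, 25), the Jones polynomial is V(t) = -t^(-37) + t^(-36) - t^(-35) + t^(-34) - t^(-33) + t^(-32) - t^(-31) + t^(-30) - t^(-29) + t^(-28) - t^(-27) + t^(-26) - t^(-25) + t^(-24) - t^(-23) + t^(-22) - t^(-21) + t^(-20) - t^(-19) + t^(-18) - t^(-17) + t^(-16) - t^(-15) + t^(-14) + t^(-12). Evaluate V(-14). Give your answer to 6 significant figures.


Substituting t = -14 into V(t) = -t^(-37) + t^(-36) - t^(-35) + t^(-34) - t^(-33) + t^(-32) - t^(-31) + t^(-30) - t^(-29) + t^(-28) - t^(-27) + t^(-26) - t^(-25) + t^(-24) - t^(-23) + t^(-22) - t^(-21) + t^(-20) - t^(-19) + t^(-18) - t^(-17) + t^(-16) - t^(-15) + t^(-14) + t^(-12):
  (-)t^(-37) = 3.91979e-43
  (+)t^(-36) = 5.4877e-42
  (-)t^(-35) = 7.68279e-41
  (+)t^(-34) = 1.07559e-39
  (-)t^(-33) = 1.50583e-38
  (+)t^(-32) = 2.10816e-37
  (-)t^(-31) = 2.95142e-36
  (+)t^(-30) = 4.13199e-35
  (-)t^(-29) = 5.78478e-34
  (+)t^(-28) = 8.09869e-33
  (-)t^(-27) = 1.13382e-31
  (+)t^(-26) = 1.58734e-30
  (-)t^(-25) = 2.22228e-29
  (+)t^(-24) = 3.11119e-28
  (-)t^(-23) = 4.35567e-27
  (+)t^(-22) = 6.09794e-26
  (-)t^(-21) = 8.53712e-25
  (+)t^(-20) = 1.1952e-23
  (-)t^(-19) = 1.67327e-22
  (+)t^(-18) = 2.34258e-21
  (-)t^(-17) = 3.27962e-20
  (+)t^(-16) = 4.59147e-19
  (-)t^(-15) = 6.42805e-18
  (+)t^(-14) = 8.99927e-17
  (+)t^(-12) = 1.76386e-14
Sum = (3.91979e-43) + (5.4877e-42) + (7.68279e-41) + (1.07559e-39) + (1.50583e-38) + (2.10816e-37) + (2.95142e-36) + (4.13199e-35) + (5.78478e-34) + (8.09869e-33) + (1.13382e-31) + (1.58734e-30) + (2.22228e-29) + (3.11119e-28) + (4.35567e-27) + (6.09794e-26) + (8.53712e-25) + (1.1952e-23) + (1.67327e-22) + (2.34258e-21) + (3.27962e-20) + (4.59147e-19) + (6.42805e-18) + (8.99927e-17) + (1.76386e-14)
= 1.773549334e-14
Rounded to 6 significant figures: 1.77355e-14

1.77355e-14


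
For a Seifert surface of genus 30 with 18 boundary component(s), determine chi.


chi = 2 - 2g - b
= 2 - 2*30 - 18
= 2 - 60 - 18 = -76

-76


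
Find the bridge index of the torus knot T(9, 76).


The bridge number of T(p,q) is min(p,q).
min(9, 76) = 9

9


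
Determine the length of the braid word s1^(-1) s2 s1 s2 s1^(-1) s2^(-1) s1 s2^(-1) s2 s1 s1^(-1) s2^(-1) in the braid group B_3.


The word length counts the number of generators (including inverses).
Listing each generator: s1^(-1), s2, s1, s2, s1^(-1), s2^(-1), s1, s2^(-1), s2, s1, s1^(-1), s2^(-1)
There are 12 generators in this braid word.

12


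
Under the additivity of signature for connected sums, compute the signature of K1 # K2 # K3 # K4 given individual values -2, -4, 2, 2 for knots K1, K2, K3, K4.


The signature is additive under connected sum.
signature(K1 # K2 # K3 # K4) = (-2) + (-4) + (2) + (2)
= -2

-2


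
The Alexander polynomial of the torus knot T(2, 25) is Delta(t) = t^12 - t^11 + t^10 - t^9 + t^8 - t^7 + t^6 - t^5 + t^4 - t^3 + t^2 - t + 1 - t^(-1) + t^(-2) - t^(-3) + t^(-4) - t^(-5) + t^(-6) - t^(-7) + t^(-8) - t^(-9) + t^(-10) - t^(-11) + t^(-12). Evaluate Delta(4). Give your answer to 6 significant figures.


Substituting t = 4 into Delta(t) = t^12 - t^11 + t^10 - t^9 + t^8 - t^7 + t^6 - t^5 + t^4 - t^3 + t^2 - t + 1 - t^(-1) + t^(-2) - t^(-3) + t^(-4) - t^(-5) + t^(-6) - t^(-7) + t^(-8) - t^(-9) + t^(-10) - t^(-11) + t^(-12):
Term values: (16777216) + (-4194304) + (1048576) + (-262144) + (65536) + (-16384) + (4096) + (-1024) + (256) + (-64) + (16) + (-4) + (1) + (-0.25) + (0.0625) + (-0.015625) + (0.00390625) + (-0.000976562) + (0.000244141) + (-6.10352e-05) + (1.52588e-05) + (-3.8147e-06) + (9.53674e-07) + (-2.38419e-07) + (5.96046e-08)
Sum = 13421772.8
Rounded to 6 significant figures: 1.34218e+07

1.34218e+07


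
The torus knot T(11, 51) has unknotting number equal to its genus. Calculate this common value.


For a torus knot T(p,q), both the unknotting number and genus equal (p-1)(q-1)/2.
= (11-1)(51-1)/2
= 10*50/2
= 500/2 = 250

250


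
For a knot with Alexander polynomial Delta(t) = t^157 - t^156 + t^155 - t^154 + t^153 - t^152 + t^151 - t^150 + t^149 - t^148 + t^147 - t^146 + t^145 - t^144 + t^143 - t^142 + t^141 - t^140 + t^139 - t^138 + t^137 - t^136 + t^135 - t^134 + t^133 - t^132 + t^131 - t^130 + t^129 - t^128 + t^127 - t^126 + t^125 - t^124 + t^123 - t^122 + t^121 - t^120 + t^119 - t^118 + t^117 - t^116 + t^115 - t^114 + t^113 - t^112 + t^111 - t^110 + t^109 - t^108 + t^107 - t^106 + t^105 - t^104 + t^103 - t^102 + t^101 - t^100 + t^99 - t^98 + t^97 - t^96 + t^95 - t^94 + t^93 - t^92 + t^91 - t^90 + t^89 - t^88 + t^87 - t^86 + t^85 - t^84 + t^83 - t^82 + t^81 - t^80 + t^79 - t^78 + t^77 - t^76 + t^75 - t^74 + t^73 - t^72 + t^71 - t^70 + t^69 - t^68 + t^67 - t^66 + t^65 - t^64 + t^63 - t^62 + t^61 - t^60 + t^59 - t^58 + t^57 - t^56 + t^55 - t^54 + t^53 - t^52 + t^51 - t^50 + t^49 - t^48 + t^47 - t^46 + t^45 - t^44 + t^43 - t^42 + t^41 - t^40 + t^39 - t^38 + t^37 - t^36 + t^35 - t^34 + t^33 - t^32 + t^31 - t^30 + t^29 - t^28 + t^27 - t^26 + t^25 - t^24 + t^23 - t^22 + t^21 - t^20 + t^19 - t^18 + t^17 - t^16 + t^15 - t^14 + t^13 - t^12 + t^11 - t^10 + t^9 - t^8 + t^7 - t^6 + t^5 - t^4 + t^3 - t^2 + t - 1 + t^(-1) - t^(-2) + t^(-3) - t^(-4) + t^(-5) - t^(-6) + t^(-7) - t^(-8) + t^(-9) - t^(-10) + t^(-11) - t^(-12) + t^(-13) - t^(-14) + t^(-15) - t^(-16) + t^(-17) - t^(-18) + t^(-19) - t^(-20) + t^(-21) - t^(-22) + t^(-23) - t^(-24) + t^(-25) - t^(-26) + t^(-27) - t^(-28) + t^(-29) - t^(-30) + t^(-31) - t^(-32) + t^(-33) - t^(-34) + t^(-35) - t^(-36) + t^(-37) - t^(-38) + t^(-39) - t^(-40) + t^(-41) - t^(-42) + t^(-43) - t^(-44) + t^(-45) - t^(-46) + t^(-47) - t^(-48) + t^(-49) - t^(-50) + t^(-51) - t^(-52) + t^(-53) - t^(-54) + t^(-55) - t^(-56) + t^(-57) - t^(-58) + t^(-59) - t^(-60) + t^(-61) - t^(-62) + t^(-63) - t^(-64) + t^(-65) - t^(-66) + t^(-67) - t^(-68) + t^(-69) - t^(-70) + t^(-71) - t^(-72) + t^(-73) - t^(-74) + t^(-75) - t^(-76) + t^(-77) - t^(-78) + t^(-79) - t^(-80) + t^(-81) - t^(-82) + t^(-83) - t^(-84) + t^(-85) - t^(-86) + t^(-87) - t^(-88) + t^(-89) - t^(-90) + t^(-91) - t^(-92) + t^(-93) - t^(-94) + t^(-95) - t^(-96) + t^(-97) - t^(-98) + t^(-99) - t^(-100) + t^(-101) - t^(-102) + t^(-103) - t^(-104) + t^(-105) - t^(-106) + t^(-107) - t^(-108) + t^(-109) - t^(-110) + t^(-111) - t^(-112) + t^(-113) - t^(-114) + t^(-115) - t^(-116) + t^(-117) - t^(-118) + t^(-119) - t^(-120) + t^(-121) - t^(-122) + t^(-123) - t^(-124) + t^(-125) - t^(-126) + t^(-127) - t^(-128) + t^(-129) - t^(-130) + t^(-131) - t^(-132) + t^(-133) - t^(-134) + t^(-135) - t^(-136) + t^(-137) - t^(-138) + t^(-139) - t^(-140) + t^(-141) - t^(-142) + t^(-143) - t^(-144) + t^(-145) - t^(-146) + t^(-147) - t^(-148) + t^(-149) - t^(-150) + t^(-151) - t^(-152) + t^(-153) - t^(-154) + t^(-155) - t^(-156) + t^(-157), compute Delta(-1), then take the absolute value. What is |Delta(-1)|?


Step 1: The polynomial has 315 terms with alternating signs, exponents from 157 down to -157.
Step 2: Substitute t = -1. The i-th term has coefficient (-1)^i and exponent (m-i),
  so its value is (-1)^i * (-1)^(m-i) = (-1)^m = -1 for every i.
Step 3: All 315 terms equal -1, so Delta(-1) = 315 * (-1) = -315
Step 4: |Delta(-1)| = 315

315


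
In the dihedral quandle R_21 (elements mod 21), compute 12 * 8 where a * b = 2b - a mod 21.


12 * 8 = 2*8 - 12 mod 21
= 16 - 12 mod 21
= 4 mod 21 = 4

4


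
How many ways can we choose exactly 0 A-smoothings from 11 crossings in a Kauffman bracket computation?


We choose which 0 of 11 crossings get A-smoothings.
C(11, 0) = 11! / (0! * 11!)
= 1

1


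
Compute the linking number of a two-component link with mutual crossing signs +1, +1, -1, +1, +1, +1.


Step 1: Count positive crossings: 5
Step 2: Count negative crossings: 1
Step 3: Sum of signs = 5 - 1 = 4
Step 4: Linking number = sum/2 = 4/2 = 2

2


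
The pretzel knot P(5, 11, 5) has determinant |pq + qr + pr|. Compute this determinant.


Step 1: Compute pq + qr + pr.
pq = 5*11 = 55
qr = 11*5 = 55
pr = 5*5 = 25
pq + qr + pr = 55 + 55 + 25 = 135
Step 2: Take absolute value.
det(P(5,11,5)) = |135| = 135

135


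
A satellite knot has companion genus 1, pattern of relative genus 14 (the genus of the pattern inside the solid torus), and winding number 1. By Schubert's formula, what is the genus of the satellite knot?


Schubert: g(satellite) = g_rel(pattern) + |winding| * g(companion),
where g_rel(pattern) is the genus of the pattern relative to the solid torus.
= 14 + 1 * 1
= 14 + 1 = 15

15


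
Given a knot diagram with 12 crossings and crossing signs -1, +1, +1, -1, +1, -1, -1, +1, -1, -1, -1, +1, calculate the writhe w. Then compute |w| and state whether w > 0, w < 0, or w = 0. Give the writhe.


Step 1: Count positive crossings (+1).
Positive crossings: 5
Step 2: Count negative crossings (-1).
Negative crossings: 7
Step 3: Writhe = (positive) - (negative)
w = 5 - 7 = -2
Step 4: |w| = 2, and w is negative

-2


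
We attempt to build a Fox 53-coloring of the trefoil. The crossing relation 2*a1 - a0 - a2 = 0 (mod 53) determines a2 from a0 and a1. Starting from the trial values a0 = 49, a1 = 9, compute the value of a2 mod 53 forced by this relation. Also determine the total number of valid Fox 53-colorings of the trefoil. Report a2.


Step 1: Apply the given crossing relation 2*a1 - a0 - a2 = 0 (mod 53).
  a2 = 2*a1 - a0 mod 53
  a2 = 2*9 - 49 mod 53
  a2 = 18 - 49 mod 53
  a2 = -31 mod 53 = 22
Step 2: The trefoil has determinant 3.
  Number of Fox p-colorings (p prime) is p^2 if p = 3, else p.
  Since 53 does not divide 3, only trivial (constant) colorings exist.
  (So the trial a0 = 49, a1 = 9 with a0 != a1 does NOT extend to a valid coloring of the whole trefoil: the other two crossing relations require 3*(a1 - a0) = 0 (mod 53), which fails.)
  Total colorings = 53
Step 3: a2 = 22, total Fox 53-colorings = 53

22


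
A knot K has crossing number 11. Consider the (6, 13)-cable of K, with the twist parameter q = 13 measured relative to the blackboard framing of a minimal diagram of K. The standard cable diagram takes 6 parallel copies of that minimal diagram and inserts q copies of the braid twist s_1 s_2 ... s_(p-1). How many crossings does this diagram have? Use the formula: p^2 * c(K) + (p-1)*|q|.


Step 1: Each of the c(K) crossings of the companion diagram becomes p*p = p^2 crossings among the p parallel strands, and each of the |q| twists s_1 s_2 ... s_(p-1) adds (p-1) crossings.
  Crossings = p^2 * c(K) + (p-1)*|q|
Step 2: = 6^2 * 11 + (6-1)*13
Step 3: = 36*11 + 5*13
Step 4: = 396 + 65 = 461

461


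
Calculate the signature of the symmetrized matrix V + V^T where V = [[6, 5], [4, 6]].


Step 1: V + V^T = [[12, 9], [9, 12]]
Step 2: trace = 24, det = 63
Step 3: Discriminant = 24^2 - 4*63 = 324
Step 4: Eigenvalues: 21, 3
Step 5: Signature = (# positive eigenvalues) - (# negative eigenvalues) = 2

2


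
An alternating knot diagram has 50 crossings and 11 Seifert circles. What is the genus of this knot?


For alternating knots, g = (c - s + 1)/2.
= (50 - 11 + 1)/2
= 40/2 = 20

20


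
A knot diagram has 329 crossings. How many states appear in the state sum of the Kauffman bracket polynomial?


Each crossing contributes 2 choices (A-smoothing or B-smoothing).
Total states = 2^329 = 1093625362391505962186251113558810682676584715446606218212885303204976499599687961611756588511526912

1093625362391505962186251113558810682676584715446606218212885303204976499599687961611756588511526912


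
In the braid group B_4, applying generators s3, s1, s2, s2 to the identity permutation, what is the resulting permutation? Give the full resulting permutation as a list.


Starting with identity [1, 2, 3, 4].
Apply generators in sequence:
  After s3: [1, 2, 4, 3]
  After s1: [2, 1, 4, 3]
  After s2: [2, 4, 1, 3]
  After s2: [2, 1, 4, 3]
Final permutation: [2, 1, 4, 3]

[2, 1, 4, 3]


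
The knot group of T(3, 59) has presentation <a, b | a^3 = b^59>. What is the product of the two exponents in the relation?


The relation is a^3 = b^59.
Product of exponents = 3 * 59
= 177

177


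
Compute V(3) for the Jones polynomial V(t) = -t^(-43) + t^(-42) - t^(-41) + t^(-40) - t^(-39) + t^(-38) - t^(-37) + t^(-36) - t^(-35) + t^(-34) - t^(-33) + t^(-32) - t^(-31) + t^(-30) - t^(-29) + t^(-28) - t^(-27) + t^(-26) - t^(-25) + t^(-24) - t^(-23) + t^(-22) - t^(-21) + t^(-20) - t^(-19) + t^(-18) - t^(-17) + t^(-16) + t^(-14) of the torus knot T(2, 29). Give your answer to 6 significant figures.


Substituting t = 3 into V(t) = -t^(-43) + t^(-42) - t^(-41) + t^(-40) - t^(-39) + t^(-38) - t^(-37) + t^(-36) - t^(-35) + t^(-34) - t^(-33) + t^(-32) - t^(-31) + t^(-30) - t^(-29) + t^(-28) - t^(-27) + t^(-26) - t^(-25) + t^(-24) - t^(-23) + t^(-22) - t^(-21) + t^(-20) - t^(-19) + t^(-18) - t^(-17) + t^(-16) + t^(-14):
  (-)t^(-43) = -3.04639e-21
  (+)t^(-42) = 9.13918e-21
  (-)t^(-41) = -2.74175e-20
  (+)t^(-40) = 8.22526e-20
  (-)t^(-39) = -2.46758e-19
  (+)t^(-38) = 7.40274e-19
  (-)t^(-37) = -2.22082e-18
  (+)t^(-36) = 6.66246e-18
  (-)t^(-35) = -1.99874e-17
  (+)t^(-34) = 5.99622e-17
  (-)t^(-33) = -1.79887e-16
  (+)t^(-32) = 5.3966e-16
  (-)t^(-31) = -1.61898e-15
  (+)t^(-30) = 4.85694e-15
  (-)t^(-29) = -1.45708e-14
  (+)t^(-28) = 4.37124e-14
  (-)t^(-27) = -1.31137e-13
  (+)t^(-26) = 3.93412e-13
  (-)t^(-25) = -1.18024e-12
  (+)t^(-24) = 3.54071e-12
  (-)t^(-23) = -1.06221e-11
  (+)t^(-22) = 3.18664e-11
  (-)t^(-21) = -9.55991e-11
  (+)t^(-20) = 2.86797e-10
  (-)t^(-19) = -8.60392e-10
  (+)t^(-18) = 2.58117e-09
  (-)t^(-17) = -7.74352e-09
  (+)t^(-16) = 2.32306e-08
  (+)t^(-14) = 2.09075e-07
Sum = (-3.04639e-21) + (9.13918e-21) + (-2.74175e-20) + (8.22526e-20) + (-2.46758e-19) + (7.40274e-19) + (-2.22082e-18) + (6.66246e-18) + (-1.99874e-17) + (5.99622e-17) + (-1.79887e-16) + (5.3966e-16) + (-1.61898e-15) + (4.85694e-15) + (-1.45708e-14) + (4.37124e-14) + (-1.31137e-13) + (3.93412e-13) + (-1.18024e-12) + (3.54071e-12) + (-1.06221e-11) + (3.18664e-11) + (-9.55991e-11) + (2.86797e-10) + (-8.60392e-10) + (2.58117e-09) + (-7.74352e-09) + (2.32306e-08) + (2.09075e-07)
= 2.26498088e-07
Rounded to 6 significant figures: 2.26498e-07

2.26498e-07
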